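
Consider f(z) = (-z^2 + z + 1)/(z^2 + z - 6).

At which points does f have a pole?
The singularities of f are the zeros of the denominator. Factoring,
  z^2 + z - 6 = (z + 3)*(z - 2)
so the candidates are z = -3, z = 2.

Check the numerator P(z) = -z^2 + z + 1 at each one:
  P(-3) = -11 ≠ 0, so z = -3 is a (simple) pole.
  P(2) = -1 ≠ 0, so z = 2 is a (simple) pole.

Poles of f: {-3, 2}

Final answer: {-3, 2}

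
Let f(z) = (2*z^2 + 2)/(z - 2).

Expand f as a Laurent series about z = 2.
Put w = z - (2), i.e. z = w + 2. The denominator is w, so it suffices to rewrite the numerator in powers of w.

P(z) = 2*z^2 + 2
P(w + 2) = 10 + 8*w + 2*w^2

Dividing each term by w:
  f = 10/w + 8 + 2*w

Substituting back w = z - 2:
  f(z) = 10/(z - 2) + 8 + 2*(z - 2)

The series is finite because the numerator is a polynomial; the negative powers form the principal part, and the coefficient of 1/(z - 2) gives Res(f, 2) = 10.

Final answer: 10/(z - 2) + 8 + 2*(z - 2)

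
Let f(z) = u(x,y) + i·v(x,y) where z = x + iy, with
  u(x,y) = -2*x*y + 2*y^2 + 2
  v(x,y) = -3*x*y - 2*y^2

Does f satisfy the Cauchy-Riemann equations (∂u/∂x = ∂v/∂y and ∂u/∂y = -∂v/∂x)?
∂u/∂x = -2*y
∂v/∂y = -3*x - 4*y
∂u/∂y = -2*x + 4*y
∂v/∂x = -3*y
∂u/∂x ≠ ∂v/∂y and ∂u/∂y ≠ -∂v/∂x; the Cauchy-Riemann equations are not satisfied, so f is not analytic.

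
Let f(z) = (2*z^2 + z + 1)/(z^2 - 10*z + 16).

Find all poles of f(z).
{2, 8}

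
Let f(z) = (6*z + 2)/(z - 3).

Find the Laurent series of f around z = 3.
20/(z - 3) + 6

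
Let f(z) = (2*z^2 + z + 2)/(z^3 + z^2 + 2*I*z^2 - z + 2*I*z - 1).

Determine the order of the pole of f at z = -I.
Factor the denominator:
  z^3 + z^2 + 2*I*z^2 - z + 2*I*z - 1 = (z + I)^2*(z + 1)

The numerator P(z) = 2*z^2 + z + 2 has P(-I) = -I ≠ 0, so no factor of (z + I) cancels.
Near z = -I we can therefore write f(z) = g(z)/(z + I)^2 with g analytic at -I and g(-I) ≠ 0 (g is the numerator divided by the remaining denominator factors).

Hence z = -I is a pole of order 2.

Final answer: 2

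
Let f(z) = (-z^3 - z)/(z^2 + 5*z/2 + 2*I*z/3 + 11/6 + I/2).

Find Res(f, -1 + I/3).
-290/657 - 310*I/219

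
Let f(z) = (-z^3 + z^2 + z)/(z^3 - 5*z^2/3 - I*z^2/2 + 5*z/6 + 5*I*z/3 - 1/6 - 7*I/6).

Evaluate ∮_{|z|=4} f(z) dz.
By the residue theorem, ∮_C f(z) dz = 2πi · (sum of the residues of f at the poles inside |z| = 4).

The denominator factors as (z - 1 + I/2)*(z - 1)*(z + 1/3 - I), so the singularities of f are simple poles at z = 1 - I/2, z = 1, z = -1/3 + I.
  |1 - I/2|² = 5/4 < 16 = 4², so this pole is inside the contour.
  |1|² = 1 < 16 = 4², so this pole is inside the contour.
  |-1/3 + I|² = 10/9 < 16 = 4², so this pole is inside the contour.

With P(z) = -z^3 + z^2 + z and Q(z) = z^3 - 5*z^2/3 - I*z^2/2 + 5*z/6 + 5*I*z/3 - 1/6 - 7*I/6, each pole is simple, so Res(f, z₀) = P(z₀)/Q'(z₀) with Q'(z) = 3*z^2 - 10*z/3 - I*z + 5/6 + 5*I/3.
  Res(f, 1 - I/2) = P(1 - I/2)/Q'(1 - I/2) = (3/2 - I/8)/(-3/4 - 2*I/3) = -30/29 + 63*I/58
  Res(f, 1) = P(1)/Q'(1) = (1)/(1/2 + 2*I/3) = 18/25 - 24*I/25
  Res(f, -1/3 + I) = P(-1/3 + I)/Q'(-1/3 + I) = (-59/27 + I)/(5/18 - 10*I/3) = -766/2175 - 454*I/725

Sum of residues inside C: -2/3 - I/2
∮_C f(z) dz = 2πi · (-2/3 - I/2) = pi*(1 - 4*I/3)

Final answer: pi*(1 - 4*I/3)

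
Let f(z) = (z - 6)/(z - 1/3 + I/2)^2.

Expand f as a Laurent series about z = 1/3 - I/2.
(-17/3 - I/2)/(z - 1/3 + I/2)^2 + 1/(z - 1/3 + I/2)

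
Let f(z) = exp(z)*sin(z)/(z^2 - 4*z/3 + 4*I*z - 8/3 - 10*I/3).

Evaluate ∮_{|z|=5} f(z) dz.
By the residue theorem, ∮_C f(z) dz = 2πi · (sum of the residues of f at the poles inside |z| = 5).

The denominator factors as (z - 1/3 + 3*I)*(z - 1 + I), so the singularities of f are simple poles at z = 1/3 - 3*I, z = 1 - I.
  |1/3 - 3*I|² = 82/9 < 25 = 5², so this pole is inside the contour.
  |1 - I|² = 2 < 25 = 5², so this pole is inside the contour.

With P(z) = exp(z)*sin(z) and Q(z) = z^2 - 4*z/3 + 4*I*z - 8/3 - 10*I/3, each pole is simple, so Res(f, z₀) = P(z₀)/Q'(z₀) with Q'(z) = 2*z - 4/3 + 4*I.
  Res(f, 1/3 - 3*I) = P(1/3 - 3*I)/Q'(1/3 - 3*I) = (exp(1/3 - 3*I)*sin(1/3 - 3*I))/(-2/3 - 2*I) = (-3/20 + 9*I/20)*exp(1/3 - 3*I)*sin(1/3 - 3*I)
  Res(f, 1 - I) = P(1 - I)/Q'(1 - I) = (exp(1 - I)*sin(1 - I))/(2/3 + 2*I) = (3/20 - 9*I/20)*exp(1 - I)*sin(1 - I)

Sum of residues inside C: (-3/20 + 9*I/20)*exp(1/3 - 3*I)*sin(1/3 - 3*I) + (3/20 - 9*I/20)*exp(1 - I)*sin(1 - I)
∮_C f(z) dz = 2πi · ((-3/20 + 9*I/20)*exp(1/3 - 3*I)*sin(1/3 - 3*I) + (3/20 - 9*I/20)*exp(1 - I)*sin(1 - I)) = pi*(-9/10 - 3*I/10)*exp(1/3 - 3*I)*sin(1/3 - 3*I) + pi*(9/10 + 3*I/10)*exp(1 - I)*sin(1 - I)

Final answer: pi*(-9/10 - 3*I/10)*exp(1/3 - 3*I)*sin(1/3 - 3*I) + pi*(9/10 + 3*I/10)*exp(1 - I)*sin(1 - I)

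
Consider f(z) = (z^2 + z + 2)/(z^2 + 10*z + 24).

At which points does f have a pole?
{-6, -4}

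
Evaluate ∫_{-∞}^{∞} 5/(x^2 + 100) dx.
Let f(z) = 5/(z^2 + 100). The denominator has no real zeros and deg Q - deg P = 2 ≥ 2, so the integral of f over the upper semicircle |z| = R tends to 0 as R → ∞. Closing the contour in the upper half-plane,
  ∫_{-∞}^{∞} f(x) dx = 2πi · Σ Res(f, z_k)  over the poles with Im z_k > 0.

Zeros of the denominator: z^2 + 100 = 0 gives z = ±10*I.
Upper half-plane: z = 10*I (simple).

Each pole is a simple zero of Q(z) = z^2 + 100, so Res(f, z₀) = P(z₀)/Q'(z₀) with P(z) = 5, Q'(z) = 2*z:
  Res(f, 10*I) = (5)/(20*I) = -I/4

∫_{-∞}^{∞} f(x) dx = 2πi · (-I/4) = pi/2

Final answer: pi/2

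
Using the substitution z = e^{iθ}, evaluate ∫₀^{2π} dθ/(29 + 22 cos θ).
Let J = ∫₀^{2π} dθ/(29 + 22 cos θ).
Put z = e^{iθ}: then cos θ = (z + 1/z)/2, dθ = dz/(iz), and z runs once counterclockwise around |z| = 1:
  J = ∮_{|z|=1} 1/(29 + 22*(z + 1/z)/2) · dz/(iz) = (2/i) ∮_{|z|=1} dz/(22*z^2 + 58*z + 22).
The roots of 22*z^2 + 58*z + 22 are z = (-29 ± sqrt(29^2 - 22^2))/22, with sqrt(357) = sqrt(357); their product is 1, so only z₊ = -29/22 + sqrt(357)/22 lies inside the unit circle (z₋ = -29/22 - sqrt(357)/22 lies outside).
z₊ is a simple zero of q(z) = 22*z^2 + 58*z + 22, so Res(1/q, z₊) = 1/q'(z₊) with q'(z) = 44*z + 58; and q'(z₊) = 22*(z₊ - z₋) = 2*sqrt(357).
Therefore J = (2/i) · 2πi · 1/(2*sqrt(357)) = 2*pi/(sqrt(357)) = 2*sqrt(357)*pi/357

Final answer: 2*sqrt(357)*pi/357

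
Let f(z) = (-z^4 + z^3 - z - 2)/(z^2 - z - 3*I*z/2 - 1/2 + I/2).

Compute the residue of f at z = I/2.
Write f(z) = P(z)/Q(z) with P(z) = -z^4 + z^3 - z - 2 and Q(z) = z^2 - z - 3*I*z/2 - 1/2 + I/2.
The denominator factors as Q(z) = (z - 1 - I)*(z - I/2), so z = I/2 is a simple zero of Q and P is analytic there; z = I/2 is therefore a simple pole and
  Res(f, z₀) = P(z₀)/Q'(z₀).

Q'(z) = 2*z - 1 - 3*I/2, so Q'(I/2) = -1 - I/2.
P(I/2) = -33/16 - 5*I/8.

Res(f, I/2) = (-33/16 - 5*I/8)/(-1 - I/2) = 19/10 - 13*I/40

Final answer: 19/10 - 13*I/40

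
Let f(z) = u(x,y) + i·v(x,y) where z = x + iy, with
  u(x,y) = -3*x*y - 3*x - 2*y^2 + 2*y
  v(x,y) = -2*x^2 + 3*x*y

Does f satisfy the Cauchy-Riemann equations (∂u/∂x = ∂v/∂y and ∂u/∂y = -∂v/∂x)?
∂u/∂x = -3*y - 3
∂v/∂y = 3*x
∂u/∂y = -3*x - 4*y + 2
∂v/∂x = -4*x + 3*y
∂u/∂x ≠ ∂v/∂y and ∂u/∂y ≠ -∂v/∂x; the Cauchy-Riemann equations are not satisfied, so f is not analytic.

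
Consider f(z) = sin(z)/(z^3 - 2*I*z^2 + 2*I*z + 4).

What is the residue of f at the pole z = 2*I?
Write f(z) = P(z)/Q(z) with P(z) = sin(z) and Q(z) = z^3 - 2*I*z^2 + 2*I*z + 4.
The denominator factors as Q(z) = (z - 1 + I)*(z + 1 - I)*(z - 2*I), so z = 2*I is a simple zero of Q and P is analytic there; z = 2*I is therefore a simple pole and
  Res(f, z₀) = P(z₀)/Q'(z₀).

Q'(z) = 3*z^2 - 4*I*z + 2*I, so Q'(2*I) = -4 + 2*I.
P(2*I) = I*sinh(2).

Res(f, 2*I) = (I*sinh(2))/(-4 + 2*I) = (1/10 - I/5)*sinh(2)

Final answer: (1/10 - I/5)*sinh(2)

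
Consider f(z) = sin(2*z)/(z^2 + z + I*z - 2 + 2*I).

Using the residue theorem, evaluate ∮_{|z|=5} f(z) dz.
By the residue theorem, ∮_C f(z) dz = 2πi · (sum of the residues of f at the poles inside |z| = 5).

The denominator factors as (z - 1 + I)*(z + 2), so the singularities of f are simple poles at z = 1 - I, z = -2.
  |1 - I|² = 2 < 25 = 5², so this pole is inside the contour.
  |-2|² = 4 < 25 = 5², so this pole is inside the contour.

With P(z) = sin(2*z) and Q(z) = z^2 + z + I*z - 2 + 2*I, each pole is simple, so Res(f, z₀) = P(z₀)/Q'(z₀) with Q'(z) = 2*z + 1 + I.
  Res(f, 1 - I) = P(1 - I)/Q'(1 - I) = (sin(2 - 2*I))/(3 - I) = (3/10 + I/10)*sin(2 - 2*I)
  Res(f, -2) = P(-2)/Q'(-2) = (-sin(4))/(-3 + I) = (3/10 + I/10)*sin(4)

Sum of residues inside C: (3/10 + I/10)*sin(4) + (3/10 + I/10)*sin(2 - 2*I)
∮_C f(z) dz = 2πi · ((3/10 + I/10)*sin(4) + (3/10 + I/10)*sin(2 - 2*I)) = pi*(-1/5 + 3*I/5)*sin(4) + pi*(-1/5 + 3*I/5)*sin(2 - 2*I)

Final answer: pi*(-1/5 + 3*I/5)*sin(4) + pi*(-1/5 + 3*I/5)*sin(2 - 2*I)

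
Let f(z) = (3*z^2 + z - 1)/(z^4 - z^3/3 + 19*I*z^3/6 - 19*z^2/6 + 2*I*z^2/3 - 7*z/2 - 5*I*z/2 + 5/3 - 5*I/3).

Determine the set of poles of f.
The singularities of f are the zeros of the denominator. Factoring,
  z^4 - z^3/3 + 19*I*z^3/6 - 19*z^2/6 + 2*I*z^2/3 - 7*z/2 - 5*I*z/2 + 5/3 - 5*I/3 = (z + 1 - I/2)*(z - 1/3 + 2*I/3)*(z - 1 + I)*(z + 2*I)
so the candidates are z = -1 + I/2, z = 1/3 - 2*I/3, z = 1 - I, z = -2*I.

Check the numerator P(z) = 3*z^2 + z - 1 at each one:
  P(-1 + I/2) = 1/4 - 5*I/2 ≠ 0, so z = -1 + I/2 is a (simple) pole.
  P(1/3 - 2*I/3) = -5/3 - 2*I ≠ 0, so z = 1/3 - 2*I/3 is a (simple) pole.
  P(1 - I) = -7*I ≠ 0, so z = 1 - I is a (simple) pole.
  P(-2*I) = -13 - 2*I ≠ 0, so z = -2*I is a (simple) pole.

Poles of f: {-1 + I/2, -2*I, 1/3 - 2*I/3, 1 - I}

Final answer: {-1 + I/2, -2*I, 1/3 - 2*I/3, 1 - I}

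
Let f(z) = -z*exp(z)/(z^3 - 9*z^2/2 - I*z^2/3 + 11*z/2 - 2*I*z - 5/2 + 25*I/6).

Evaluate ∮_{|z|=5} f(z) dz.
By the residue theorem, ∮_C f(z) dz = 2πi · (sum of the residues of f at the poles inside |z| = 5).

The denominator factors as (z - 3 - I)*(z + I)*(z - 3/2 - I/3), so the singularities of f are simple poles at z = 3 + I, z = -I, z = 3/2 + I/3.
  |3 + I|² = 10 < 25 = 5², so this pole is inside the contour.
  |-I|² = 1 < 25 = 5², so this pole is inside the contour.
  |3/2 + I/3|² = 85/36 < 25 = 5², so this pole is inside the contour.

With P(z) = -z*exp(z) and Q(z) = z^3 - 9*z^2/2 - I*z^2/3 + 11*z/2 - 2*I*z - 5/2 + 25*I/6, each pole is simple, so Res(f, z₀) = P(z₀)/Q'(z₀) with Q'(z) = 3*z^2 - 9*z - 2*I*z/3 + 11/2 - 2*I.
  Res(f, 3 + I) = P(3 + I)/Q'(3 + I) = ((-3 - I)*exp(3 + I))/(19/6 + 5*I) = (-522/1261 + 426*I/1261)*exp(3 + I)
  Res(f, -I) = P(-I)/Q'(-I) = (I*exp(-I))/(11/6 + 7*I) = (252/1885 + 66*I/1885)*exp(-I)
  Res(f, 3/2 + I/3) = P(3/2 + I/3)/Q'(3/2 + I/3) = ((-3/2 - I/3)*exp(3/2 + I/3))/(-49/36 - 3*I) = (3942/14065 - 5244*I/14065)*exp(3/2 + I/3)

Sum of residues inside C: (-522/1261 + 426*I/1261)*exp(3 + I) + (3942/14065 - 5244*I/14065)*exp(3/2 + I/3) + (252/1885 + 66*I/1885)*exp(-I)
∮_C f(z) dz = 2πi · ((-522/1261 + 426*I/1261)*exp(3 + I) + (3942/14065 - 5244*I/14065)*exp(3/2 + I/3) + (252/1885 + 66*I/1885)*exp(-I)) = pi*(-852/1261 - 1044*I/1261)*exp(3 + I) + pi*(-132/1885 + 504*I/1885)*exp(-I) + pi*(10488/14065 + 7884*I/14065)*exp(3/2 + I/3)

Final answer: pi*(-852/1261 - 1044*I/1261)*exp(3 + I) + pi*(-132/1885 + 504*I/1885)*exp(-I) + pi*(10488/14065 + 7884*I/14065)*exp(3/2 + I/3)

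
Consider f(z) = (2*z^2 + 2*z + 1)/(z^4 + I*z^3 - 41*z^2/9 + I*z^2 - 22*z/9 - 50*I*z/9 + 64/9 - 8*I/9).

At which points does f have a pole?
The singularities of f are the zeros of the denominator. Factoring,
  z^4 + I*z^3 - 41*z^2/9 + I*z^2 - 22*z/9 - 50*I*z/9 + 64/9 - 8*I/9 = (z - 2)*(z + 2 - 2*I/3)*(z - 1 + 2*I/3)*(z + 1 + I)
so the candidates are z = 2, z = -2 + 2*I/3, z = 1 - 2*I/3, z = -1 - I.

Check the numerator P(z) = 2*z^2 + 2*z + 1 at each one:
  P(2) = 13 ≠ 0, so z = 2 is a (simple) pole.
  P(-2 + 2*I/3) = 37/9 - 4*I ≠ 0, so z = -2 + 2*I/3 is a (simple) pole.
  P(1 - 2*I/3) = 37/9 - 4*I ≠ 0, so z = 1 - 2*I/3 is a (simple) pole.
  P(-1 - I) = -1 + 2*I ≠ 0, so z = -1 - I is a (simple) pole.

Poles of f: {-2 + 2*I/3, -1 - I, 1 - 2*I/3, 2}

Final answer: {-2 + 2*I/3, -1 - I, 1 - 2*I/3, 2}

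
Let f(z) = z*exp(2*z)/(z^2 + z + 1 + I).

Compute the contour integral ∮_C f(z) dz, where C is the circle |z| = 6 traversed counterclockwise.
pi*(2/5 + 4*I/5)*exp(-2*I) + pi*(-2/5 + 6*I/5)*exp(-2 + 2*I)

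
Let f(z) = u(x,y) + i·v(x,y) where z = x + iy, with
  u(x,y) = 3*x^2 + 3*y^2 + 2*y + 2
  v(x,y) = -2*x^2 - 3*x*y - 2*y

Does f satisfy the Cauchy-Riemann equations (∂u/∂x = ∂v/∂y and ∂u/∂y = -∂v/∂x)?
∂u/∂x = 6*x
∂v/∂y = -3*x - 2
∂u/∂y = 6*y + 2
∂v/∂x = -4*x - 3*y
∂u/∂x ≠ ∂v/∂y and ∂u/∂y ≠ -∂v/∂x; the Cauchy-Riemann equations are not satisfied, so f is not analytic.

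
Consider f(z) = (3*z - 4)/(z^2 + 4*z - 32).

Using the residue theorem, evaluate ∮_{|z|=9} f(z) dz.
By the residue theorem, ∮_C f(z) dz = 2πi · (sum of the residues of f at the poles inside |z| = 9).

The denominator factors as (z + 8)*(z - 4), so the singularities of f are simple poles at z = -8, z = 4.
  |-8|² = 64 < 81 = 9², so this pole is inside the contour.
  |4|² = 16 < 81 = 9², so this pole is inside the contour.

With P(z) = 3*z - 4 and Q(z) = z^2 + 4*z - 32, each pole is simple, so Res(f, z₀) = P(z₀)/Q'(z₀) with Q'(z) = 2*z + 4.
  Res(f, -8) = P(-8)/Q'(-8) = (-28)/(-12) = 7/3
  Res(f, 4) = P(4)/Q'(4) = (8)/(12) = 2/3

Sum of residues inside C: 3
∮_C f(z) dz = 2πi · (3) = 6*I*pi

Final answer: 6*I*pi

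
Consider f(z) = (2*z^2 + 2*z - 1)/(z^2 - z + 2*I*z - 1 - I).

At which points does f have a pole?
The singularities of f are the zeros of the denominator. Factoring,
  z^2 - z + 2*I*z - 1 - I = (z - 1 + I)*(z + I)
so the candidates are z = 1 - I, z = -I.

Check the numerator P(z) = 2*z^2 + 2*z - 1 at each one:
  P(1 - I) = 1 - 6*I ≠ 0, so z = 1 - I is a (simple) pole.
  P(-I) = -3 - 2*I ≠ 0, so z = -I is a (simple) pole.

Poles of f: {-I, 1 - I}

Final answer: {-I, 1 - I}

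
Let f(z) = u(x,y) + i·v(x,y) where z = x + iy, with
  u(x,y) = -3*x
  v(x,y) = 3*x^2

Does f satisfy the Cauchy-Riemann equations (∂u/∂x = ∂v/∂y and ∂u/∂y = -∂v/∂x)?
∂u/∂x = -3
∂v/∂y = 0
∂u/∂y = 0
∂v/∂x = 6*x
∂u/∂x ≠ ∂v/∂y and ∂u/∂y ≠ -∂v/∂x; the Cauchy-Riemann equations are not satisfied, so f is not analytic.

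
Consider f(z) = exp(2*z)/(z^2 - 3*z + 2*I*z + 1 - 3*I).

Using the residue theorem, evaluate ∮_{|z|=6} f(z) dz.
By the residue theorem, ∮_C f(z) dz = 2πi · (sum of the residues of f at the poles inside |z| = 6).

The denominator factors as (z - 1 + I)*(z - 2 + I), so the singularities of f are simple poles at z = 1 - I, z = 2 - I.
  |1 - I|² = 2 < 36 = 6², so this pole is inside the contour.
  |2 - I|² = 5 < 36 = 6², so this pole is inside the contour.

With P(z) = exp(2*z) and Q(z) = z^2 - 3*z + 2*I*z + 1 - 3*I, each pole is simple, so Res(f, z₀) = P(z₀)/Q'(z₀) with Q'(z) = 2*z - 3 + 2*I.
  Res(f, 1 - I) = P(1 - I)/Q'(1 - I) = (exp(2 - 2*I))/(-1) = -exp(2 - 2*I)
  Res(f, 2 - I) = P(2 - I)/Q'(2 - I) = (exp(4 - 2*I))/(1) = exp(4 - 2*I)

Sum of residues inside C: exp(4 - 2*I) - exp(2 - 2*I)
∮_C f(z) dz = 2πi · (exp(4 - 2*I) - exp(2 - 2*I)) = 2*I*pi*exp(4 - 2*I) - 2*I*pi*exp(2 - 2*I)

Final answer: 2*I*pi*exp(4 - 2*I) - 2*I*pi*exp(2 - 2*I)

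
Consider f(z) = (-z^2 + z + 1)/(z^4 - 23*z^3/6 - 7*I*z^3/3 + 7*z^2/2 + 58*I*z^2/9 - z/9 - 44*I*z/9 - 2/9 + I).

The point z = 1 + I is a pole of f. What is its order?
Factor the denominator:
  z^4 - 23*z^3/6 - 7*I*z^3/3 + 7*z^2/2 + 58*I*z^2/9 - z/9 - 44*I*z/9 - 2/9 + I = (z - 1 - I)^2*(z - 3/2 - I/3)*(z - 1/3)

The numerator P(z) = -z^2 + z + 1 has P(1 + I) = 2 - I ≠ 0, so no factor of (z - 1 - I) cancels.
Near z = 1 + I we can therefore write f(z) = g(z)/(z - 1 - I)^2 with g analytic at 1 + I and g(1 + I) ≠ 0 (g is the numerator divided by the remaining denominator factors).

Hence z = 1 + I is a pole of order 2.

Final answer: 2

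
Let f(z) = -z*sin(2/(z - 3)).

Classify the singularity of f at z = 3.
Let u = z - 3. Then
  sin(2/u) = Σ_{k≥0} (-1)^k (2)^(2k+1)/((2k+1)!·u^(2k+1)) = 2/u - 4/(3*u^3) + 4/(15*u^5) + ...
which has infinitely many negative powers of u, so sin(2/(z - 3)) has an essential singularity at z = 3.
The extra factor z is a nonzero polynomial; if the product had at most a pole at z = 3, dividing by that polynomial would leave sin(2/(z - 3)) with at most a pole too — contradiction. (Equivalently, the product's Laurent series still has infinitely many negative powers.)
So the singularity is essential.

Final answer: essential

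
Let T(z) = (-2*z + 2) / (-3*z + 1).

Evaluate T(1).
Substitute z = 1:
  numerator:   -2*(1) + 2 = 0
  denominator: -3*(1) + 1 = -2
T(1) = (0)/(-2) = 0

Final answer: 0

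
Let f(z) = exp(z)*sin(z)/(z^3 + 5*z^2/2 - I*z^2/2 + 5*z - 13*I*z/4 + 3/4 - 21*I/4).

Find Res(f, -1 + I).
(-16/185 - 52*I/185)*exp(-1 + I)*sin(1 - I)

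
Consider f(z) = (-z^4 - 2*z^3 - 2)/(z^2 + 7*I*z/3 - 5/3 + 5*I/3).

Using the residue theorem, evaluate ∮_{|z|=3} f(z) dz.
By the residue theorem, ∮_C f(z) dz = 2πi · (sum of the residues of f at the poles inside |z| = 3).

The denominator factors as (z + 1 + I/3)*(z - 1 + 2*I), so the singularities of f are simple poles at z = -1 - I/3, z = 1 - 2*I.
  |-1 - I/3|² = 10/9 < 9 = 3², so this pole is inside the contour.
  |1 - 2*I|² = 5 < 9 = 3², so this pole is inside the contour.

With P(z) = -z^4 - 2*z^3 - 2 and Q(z) = z^2 + 7*I*z/3 - 5/3 + 5*I/3, each pole is simple, so Res(f, z₀) = P(z₀)/Q'(z₀) with Q'(z) = 2*z + 7*I/3.
  Res(f, -1 - I/3) = P(-1 - I/3)/Q'(-1 - I/3) = (-82/81 + 20*I/27)/(-2 + 5*I/3) = 88/183 + 50*I/1647
  Res(f, 1 - 2*I) = P(1 - 2*I)/Q'(1 - 2*I) = (27 - 28*I)/(2 - 5*I/3) = 906/61 - 99*I/61

Sum of residues inside C: 46/3 - 43*I/27
∮_C f(z) dz = 2πi · (46/3 - 43*I/27) = pi*(86/27 + 92*I/3)

Final answer: pi*(86/27 + 92*I/3)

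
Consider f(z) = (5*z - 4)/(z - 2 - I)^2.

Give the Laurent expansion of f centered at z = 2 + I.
Put w = z - (2 + I), i.e. z = w + 2 + I. The denominator is w^2, so it suffices to rewrite the numerator in powers of w.

P(z) = 5*z - 4
P(w + 2 + I) = 6 + 5*I + 5*w

Dividing each term by w^2:
  f = (6 + 5*I)/w^2 + 5/w

Substituting back w = z - 2 - I:
  f(z) = (6 + 5*I)/(z - 2 - I)^2 + 5/(z - 2 - I)

The series is finite because the numerator is a polynomial; the negative powers form the principal part, and the coefficient of 1/(z - 2 - I) gives Res(f, 2 + I) = 5.

Final answer: (6 + 5*I)/(z - 2 - I)^2 + 5/(z - 2 - I)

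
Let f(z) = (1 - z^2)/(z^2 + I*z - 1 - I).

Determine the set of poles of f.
The singularities of f are the zeros of the denominator. Factoring,
  z^2 + I*z - 1 - I = (z + 1 + I)*(z - 1)
so the candidates are z = -1 - I, z = 1.

Check the numerator P(z) = 1 - z^2 at each one:
  P(-1 - I) = 1 - 2*I ≠ 0, so z = -1 - I is a (simple) pole.
  P(1) = 0, so the factor (z - 1) cancels and z = 1 is only a removable singularity, not a pole.

Poles of f: {-1 - I}

Final answer: {-1 - I}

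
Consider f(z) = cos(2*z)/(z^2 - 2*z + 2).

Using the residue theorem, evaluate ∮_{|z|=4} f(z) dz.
pi*cos(2 + 2*I) - pi*cos(2 - 2*I)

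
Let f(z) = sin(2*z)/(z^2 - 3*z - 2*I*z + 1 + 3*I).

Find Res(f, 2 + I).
Write f(z) = P(z)/Q(z) with P(z) = sin(2*z) and Q(z) = z^2 - 3*z - 2*I*z + 1 + 3*I.
The denominator factors as Q(z) = (z - 2 - I)*(z - 1 - I), so z = 2 + I is a simple zero of Q and P is analytic there; z = 2 + I is therefore a simple pole and
  Res(f, z₀) = P(z₀)/Q'(z₀).

Q'(z) = 2*z - 3 - 2*I, so Q'(2 + I) = 1.
P(2 + I) = sin(4 + 2*I).

Res(f, 2 + I) = (sin(4 + 2*I))/(1) = sin(4 + 2*I)

Final answer: sin(4 + 2*I)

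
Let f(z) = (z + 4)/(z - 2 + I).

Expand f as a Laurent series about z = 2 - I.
(6 - I)/(z - 2 + I) + 1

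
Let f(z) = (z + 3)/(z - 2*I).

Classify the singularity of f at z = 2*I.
Write f(z) = g(z)/(z - 2*I) with g(z) = z + 3.
g is entire and g(2*I) = 3 + 2*I ≠ 0, so no factor of (z - 2*I) cancels: the Laurent expansion of f about z = 2*I starts at the power -1, i.e. lim_{z→z₀} (z - z₀) f(z) = 3 + 2*I is finite and nonzero.
So z = 2*I is a pole of order 1.

Final answer: pole of order 1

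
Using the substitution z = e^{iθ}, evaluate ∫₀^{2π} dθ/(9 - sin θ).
Call the integral J. The integrand is 2π-periodic and we integrate over a full period, so shifting θ does not change the value (θ → θ + π/2 turns sin θ into cos θ; θ → θ + π flips the sign of the trig term). Hence
  J = ∫₀^{2π} dθ/(9 + cos θ).
Put z = e^{iθ}: then cos θ = (z + 1/z)/2, dθ = dz/(iz), and z runs once counterclockwise around |z| = 1:
  J = ∮_{|z|=1} 1/(9 + (z + 1/z)/2) · dz/(iz) = (2/i) ∮_{|z|=1} dz/(z^2 + 18*z + 1).
The roots of z^2 + 18*z + 1 are z = (-9 ± sqrt(9^2 - 1^2)), with sqrt(80) = 4*sqrt(5); their product is 1, so only z₊ = -9 + 4*sqrt(5) lies inside the unit circle (z₋ = -9 - 4*sqrt(5) lies outside).
z₊ is a simple zero of q(z) = z^2 + 18*z + 1, so Res(1/q, z₊) = 1/q'(z₊) with q'(z) = 2*z + 18; and q'(z₊) = (z₊ - z₋) = 8*sqrt(5).
Therefore J = (2/i) · 2πi · 1/(8*sqrt(5)) = 2*pi/(4*sqrt(5)) = sqrt(5)*pi/10

Final answer: sqrt(5)*pi/10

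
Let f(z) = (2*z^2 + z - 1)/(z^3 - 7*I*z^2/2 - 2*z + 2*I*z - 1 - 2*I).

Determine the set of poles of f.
The singularities of f are the zeros of the denominator. Factoring,
  z^3 - 7*I*z^2/2 - 2*z + 2*I*z - 1 - 2*I = (z - 1 - I)*(z + I/2)*(z + 1 - 3*I)
so the candidates are z = 1 + I, z = -I/2, z = -1 + 3*I.

Check the numerator P(z) = 2*z^2 + z - 1 at each one:
  P(1 + I) = 5*I ≠ 0, so z = 1 + I is a (simple) pole.
  P(-I/2) = -3/2 - I/2 ≠ 0, so z = -I/2 is a (simple) pole.
  P(-1 + 3*I) = -18 - 9*I ≠ 0, so z = -1 + 3*I is a (simple) pole.

Poles of f: {-1 + 3*I, -I/2, 1 + I}

Final answer: {-1 + 3*I, -I/2, 1 + I}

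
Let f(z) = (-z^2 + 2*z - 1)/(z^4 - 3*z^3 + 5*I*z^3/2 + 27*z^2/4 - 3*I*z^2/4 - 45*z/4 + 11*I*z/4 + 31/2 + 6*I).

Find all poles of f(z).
The singularities of f are the zeros of the denominator. Factoring,
  z^4 - 3*z^3 + 5*I*z^3/2 + 27*z^2/4 - 3*I*z^2/4 - 45*z/4 + 11*I*z/4 + 31/2 + 6*I = (z - 1/2 + 2*I)*(z - 1 - I)*(z + 1/2 - 3*I/2)*(z - 2 + 3*I)
so the candidates are z = 1/2 - 2*I, z = 1 + I, z = -1/2 + 3*I/2, z = 2 - 3*I.

Check the numerator P(z) = -z^2 + 2*z - 1 at each one:
  P(1/2 - 2*I) = 15/4 - 2*I ≠ 0, so z = 1/2 - 2*I is a (simple) pole.
  P(1 + I) = 1 ≠ 0, so z = 1 + I is a (simple) pole.
  P(-1/2 + 3*I/2) = 9*I/2 ≠ 0, so z = -1/2 + 3*I/2 is a (simple) pole.
  P(2 - 3*I) = 8 + 6*I ≠ 0, so z = 2 - 3*I is a (simple) pole.

Poles of f: {-1/2 + 3*I/2, 1/2 - 2*I, 1 + I, 2 - 3*I}

Final answer: {-1/2 + 3*I/2, 1/2 - 2*I, 1 + I, 2 - 3*I}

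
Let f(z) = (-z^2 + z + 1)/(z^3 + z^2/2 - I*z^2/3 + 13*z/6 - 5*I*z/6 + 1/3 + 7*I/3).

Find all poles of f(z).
The singularities of f are the zeros of the denominator. Factoring,
  z^3 + z^2/2 - I*z^2/3 + 13*z/6 - 5*I*z/6 + 1/3 + 7*I/3 = (z - 1/2 + 2*I/3)*(z + 1 + I)*(z - 2*I)
so the candidates are z = 1/2 - 2*I/3, z = -1 - I, z = 2*I.

Check the numerator P(z) = -z^2 + z + 1 at each one:
  P(1/2 - 2*I/3) = 61/36 ≠ 0, so z = 1/2 - 2*I/3 is a (simple) pole.
  P(-1 - I) = -3*I ≠ 0, so z = -1 - I is a (simple) pole.
  P(2*I) = 5 + 2*I ≠ 0, so z = 2*I is a (simple) pole.

Poles of f: {-1 - I, 2*I, 1/2 - 2*I/3}

Final answer: {-1 - I, 2*I, 1/2 - 2*I/3}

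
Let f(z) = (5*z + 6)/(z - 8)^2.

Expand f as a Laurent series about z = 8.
Put w = z - (8), i.e. z = w + 8. The denominator is w^2, so it suffices to rewrite the numerator in powers of w.

P(z) = 5*z + 6
P(w + 8) = 46 + 5*w

Dividing each term by w^2:
  f = 46/w^2 + 5/w

Substituting back w = z - 8:
  f(z) = 46/(z - 8)^2 + 5/(z - 8)

The series is finite because the numerator is a polynomial; the negative powers form the principal part, and the coefficient of 1/(z - 8) gives Res(f, 8) = 5.

Final answer: 46/(z - 8)^2 + 5/(z - 8)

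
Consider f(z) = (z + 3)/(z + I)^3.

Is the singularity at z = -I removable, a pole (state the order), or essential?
Write f(z) = g(z)/(z + I)^3 with g(z) = z + 3.
g is entire and g(-I) = 3 - I ≠ 0, so no factor of (z + I) cancels: the Laurent expansion of f about z = -I starts at the power -3, i.e. lim_{z→z₀} (z - z₀)^3 f(z) = 3 - I is finite and nonzero.
So z = -I is a pole of order 3.

Final answer: pole of order 3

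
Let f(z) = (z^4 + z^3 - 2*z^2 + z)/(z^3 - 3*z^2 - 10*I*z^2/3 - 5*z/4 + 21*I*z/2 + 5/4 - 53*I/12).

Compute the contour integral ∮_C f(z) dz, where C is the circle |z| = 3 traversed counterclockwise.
By the residue theorem, ∮_C f(z) dz = 2πi · (sum of the residues of f at the poles inside |z| = 3).

The denominator factors as (z + 1/2 - 3*I)*(z - 3 - I/3)*(z - 1/2), so the singularities of f are simple poles at z = -1/2 + 3*I, z = 3 + I/3, z = 1/2.
  |-1/2 + 3*I|² = 37/4 > 9 = 3², so this pole is outside the contour.
  |3 + I/3|² = 82/9 > 9 = 3², so this pole is outside the contour.
  |1/2|² = 1/4 < 9 = 3², so this pole is inside the contour.

With P(z) = z^4 + z^3 - 2*z^2 + z and Q(z) = z^3 - 3*z^2 - 10*I*z^2/3 - 5*z/4 + 21*I*z/2 + 5/4 - 53*I/12, each pole is simple, so Res(f, z₀) = P(z₀)/Q'(z₀) with Q'(z) = 3*z^2 - 6*z - 20*I*z/3 - 5/4 + 21*I/2.
  Res(f, 1/2) = P(1/2)/Q'(1/2) = (3/16)/(-7/2 + 43*I/6) = -189/18320 - 387*I/18320

∮_C f(z) dz = 2πi · (-189/18320 - 387*I/18320) = pi*(387/9160 - 189*I/9160)

Final answer: pi*(387/9160 - 189*I/9160)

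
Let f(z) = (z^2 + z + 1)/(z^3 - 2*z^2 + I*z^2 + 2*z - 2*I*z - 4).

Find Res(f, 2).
Write f(z) = P(z)/Q(z) with P(z) = z^2 + z + 1 and Q(z) = z^3 - 2*z^2 + I*z^2 + 2*z - 2*I*z - 4.
The denominator factors as Q(z) = (z - 2)*(z + 2*I)*(z - I), so z = 2 is a simple zero of Q and P is analytic there; z = 2 is therefore a simple pole and
  Res(f, z₀) = P(z₀)/Q'(z₀).

Q'(z) = 3*z^2 - 4*z + 2*I*z + 2 - 2*I, so Q'(2) = 6 + 2*I.
P(2) = 7.

Res(f, 2) = (7)/(6 + 2*I) = 21/20 - 7*I/20

Final answer: 21/20 - 7*I/20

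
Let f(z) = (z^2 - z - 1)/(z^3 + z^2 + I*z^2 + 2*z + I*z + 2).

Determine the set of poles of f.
The singularities of f are the zeros of the denominator. Factoring,
  z^3 + z^2 + I*z^2 + 2*z + I*z + 2 = (z - I)*(z + 2*I)*(z + 1)
so the candidates are z = I, z = -2*I, z = -1.

Check the numerator P(z) = z^2 - z - 1 at each one:
  P(I) = -2 - I ≠ 0, so z = I is a (simple) pole.
  P(-2*I) = -5 + 2*I ≠ 0, so z = -2*I is a (simple) pole.
  P(-1) = 1 ≠ 0, so z = -1 is a (simple) pole.

Poles of f: {-1, -2*I, I}

Final answer: {-1, -2*I, I}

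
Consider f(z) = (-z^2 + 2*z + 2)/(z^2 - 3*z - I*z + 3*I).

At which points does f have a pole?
{I, 3}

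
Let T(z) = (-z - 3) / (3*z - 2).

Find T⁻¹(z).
Set w = T(z) = (-z - 3) / (3*z - 2) and solve for z:
  w*(3*z - 2) = -z - 3
  -2*w + z*(3*w + 1) + 3 = 0
  z*(3*w + 1) = 2*w - 3
  z = (3 - 2*w)/(-3*w - 1)
Renaming the variable, T⁻¹(z) = (-2*z + 3)/(-3*z - 1) = (2*z - 3)/(3*z + 1).
(Check: ad - bc = 11 ≠ 0, so T is invertible.)

Final answer: (2*z - 3)/(3*z + 1)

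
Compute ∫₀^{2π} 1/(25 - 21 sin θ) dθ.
sqrt(46)*pi/46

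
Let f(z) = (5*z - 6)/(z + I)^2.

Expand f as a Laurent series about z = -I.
Put w = z - (-I), i.e. z = w - I. The denominator is w^2, so it suffices to rewrite the numerator in powers of w.

P(z) = 5*z - 6
P(w - I) = -6 - 5*I + 5*w

Dividing each term by w^2:
  f = (-6 - 5*I)/w^2 + 5/w

Substituting back w = z + I:
  f(z) = (-6 - 5*I)/(z + I)^2 + 5/(z + I)

The series is finite because the numerator is a polynomial; the negative powers form the principal part, and the coefficient of 1/(z + I) gives Res(f, -I) = 5.

Final answer: (-6 - 5*I)/(z + I)^2 + 5/(z + I)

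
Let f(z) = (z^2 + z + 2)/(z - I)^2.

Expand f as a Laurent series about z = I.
(1 + I)/(z - I)^2 + (1 + 2*I)/(z - I) + 1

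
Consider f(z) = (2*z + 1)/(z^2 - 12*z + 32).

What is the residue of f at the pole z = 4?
Write f(z) = P(z)/Q(z) with P(z) = 2*z + 1 and Q(z) = z^2 - 12*z + 32.
The denominator factors as Q(z) = (z - 8)*(z - 4), so z = 4 is a simple zero of Q and P is analytic there; z = 4 is therefore a simple pole and
  Res(f, z₀) = P(z₀)/Q'(z₀).

Q'(z) = 2*z - 12, so Q'(4) = -4.
P(4) = 9.

Res(f, 4) = (9)/(-4) = -9/4

Final answer: -9/4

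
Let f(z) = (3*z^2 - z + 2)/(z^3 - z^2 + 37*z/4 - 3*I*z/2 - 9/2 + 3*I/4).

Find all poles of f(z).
{-3*I, 1/2, 1/2 + 3*I}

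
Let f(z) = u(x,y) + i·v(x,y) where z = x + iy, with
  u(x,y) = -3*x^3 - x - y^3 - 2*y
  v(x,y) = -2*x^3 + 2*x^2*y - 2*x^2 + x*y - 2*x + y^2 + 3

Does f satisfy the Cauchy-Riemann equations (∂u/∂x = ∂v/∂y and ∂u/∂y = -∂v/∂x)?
∂u/∂x = -9*x^2 - 1
∂v/∂y = 2*x^2 + x + 2*y
∂u/∂y = -3*y^2 - 2
∂v/∂x = -6*x^2 + 4*x*y - 4*x + y - 2
∂u/∂x ≠ ∂v/∂y and ∂u/∂y ≠ -∂v/∂x; the Cauchy-Riemann equations are not satisfied, so f is not analytic.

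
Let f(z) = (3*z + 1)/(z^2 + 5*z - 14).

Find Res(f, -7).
20/9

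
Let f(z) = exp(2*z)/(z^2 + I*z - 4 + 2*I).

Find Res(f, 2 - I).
Write f(z) = P(z)/Q(z) with P(z) = exp(2*z) and Q(z) = z^2 + I*z - 4 + 2*I.
The denominator factors as Q(z) = (z + 2)*(z - 2 + I), so z = 2 - I is a simple zero of Q and P is analytic there; z = 2 - I is therefore a simple pole and
  Res(f, z₀) = P(z₀)/Q'(z₀).

Q'(z) = 2*z + I, so Q'(2 - I) = 4 - I.
P(2 - I) = exp(4 - 2*I).

Res(f, 2 - I) = (exp(4 - 2*I))/(4 - I) = (4/17 + I/17)*exp(4 - 2*I)

Final answer: (4/17 + I/17)*exp(4 - 2*I)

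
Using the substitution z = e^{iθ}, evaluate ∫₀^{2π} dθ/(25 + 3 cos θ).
Let J = ∫₀^{2π} dθ/(25 + 3 cos θ).
Put z = e^{iθ}: then cos θ = (z + 1/z)/2, dθ = dz/(iz), and z runs once counterclockwise around |z| = 1:
  J = ∮_{|z|=1} 1/(25 + 3*(z + 1/z)/2) · dz/(iz) = (2/i) ∮_{|z|=1} dz/(3*z^2 + 50*z + 3).
The roots of 3*z^2 + 50*z + 3 are z = (-25 ± sqrt(25^2 - 3^2))/3, with sqrt(616) = 2*sqrt(154); their product is 1, so only z₊ = -25/3 + 2*sqrt(154)/3 lies inside the unit circle (z₋ = -25/3 - 2*sqrt(154)/3 lies outside).
z₊ is a simple zero of q(z) = 3*z^2 + 50*z + 3, so Res(1/q, z₊) = 1/q'(z₊) with q'(z) = 6*z + 50; and q'(z₊) = 3*(z₊ - z₋) = 4*sqrt(154).
Therefore J = (2/i) · 2πi · 1/(4*sqrt(154)) = 2*pi/(2*sqrt(154)) = sqrt(154)*pi/154

Final answer: sqrt(154)*pi/154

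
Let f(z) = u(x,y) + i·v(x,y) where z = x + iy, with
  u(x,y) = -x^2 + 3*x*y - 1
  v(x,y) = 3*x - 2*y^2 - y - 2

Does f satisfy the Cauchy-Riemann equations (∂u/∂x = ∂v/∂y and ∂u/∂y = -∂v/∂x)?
∂u/∂x = -2*x + 3*y
∂v/∂y = -4*y - 1
∂u/∂y = 3*x
∂v/∂x = 3
∂u/∂x ≠ ∂v/∂y and ∂u/∂y ≠ -∂v/∂x; the Cauchy-Riemann equations are not satisfied, so f is not analytic.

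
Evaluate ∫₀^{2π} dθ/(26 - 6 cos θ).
Call the integral J. The integrand is 2π-periodic and we integrate over a full period, so shifting θ does not change the value (θ → θ + π flips the sign of the trig term). Hence
  J = ∫₀^{2π} dθ/(26 + 6 cos θ).
Put z = e^{iθ}: then cos θ = (z + 1/z)/2, dθ = dz/(iz), and z runs once counterclockwise around |z| = 1:
  J = ∮_{|z|=1} 1/(26 + 6*(z + 1/z)/2) · dz/(iz) = (2/i) ∮_{|z|=1} dz/(6*z^2 + 52*z + 6).
The roots of 6*z^2 + 52*z + 6 are z = (-26 ± sqrt(26^2 - 6^2))/6, with sqrt(640) = 8*sqrt(10); their product is 1, so only z₊ = -13/3 + 4*sqrt(10)/3 lies inside the unit circle (z₋ = -13/3 - 4*sqrt(10)/3 lies outside).
z₊ is a simple zero of q(z) = 6*z^2 + 52*z + 6, so Res(1/q, z₊) = 1/q'(z₊) with q'(z) = 12*z + 52; and q'(z₊) = 6*(z₊ - z₋) = 16*sqrt(10).
Therefore J = (2/i) · 2πi · 1/(16*sqrt(10)) = 2*pi/(8*sqrt(10)) = sqrt(10)*pi/40

Final answer: sqrt(10)*pi/40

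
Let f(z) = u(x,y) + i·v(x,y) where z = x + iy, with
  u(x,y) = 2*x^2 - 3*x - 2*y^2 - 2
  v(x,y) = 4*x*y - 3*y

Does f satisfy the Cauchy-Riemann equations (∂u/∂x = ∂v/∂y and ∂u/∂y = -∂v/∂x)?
∂u/∂x = 4*x - 3
∂v/∂y = 4*x - 3
∂u/∂y = -4*y
∂v/∂x = 4*y
∂u/∂x = ∂v/∂y and ∂u/∂y = -∂v/∂x hold identically; f is analytic.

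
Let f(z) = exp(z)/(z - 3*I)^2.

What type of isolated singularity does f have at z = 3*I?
pole of order 2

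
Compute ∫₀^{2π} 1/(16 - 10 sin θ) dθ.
Call the integral J. The integrand is 2π-periodic and we integrate over a full period, so shifting θ does not change the value (θ → θ + π/2 turns sin θ into cos θ; θ → θ + π flips the sign of the trig term). Hence
  J = ∫₀^{2π} dθ/(16 + 10 cos θ).
Put z = e^{iθ}: then cos θ = (z + 1/z)/2, dθ = dz/(iz), and z runs once counterclockwise around |z| = 1:
  J = ∮_{|z|=1} 1/(16 + 10*(z + 1/z)/2) · dz/(iz) = (2/i) ∮_{|z|=1} dz/(10*z^2 + 32*z + 10).
The roots of 10*z^2 + 32*z + 10 are z = (-16 ± sqrt(16^2 - 10^2))/10, with sqrt(156) = 2*sqrt(39); their product is 1, so only z₊ = -8/5 + sqrt(39)/5 lies inside the unit circle (z₋ = -8/5 - sqrt(39)/5 lies outside).
z₊ is a simple zero of q(z) = 10*z^2 + 32*z + 10, so Res(1/q, z₊) = 1/q'(z₊) with q'(z) = 20*z + 32; and q'(z₊) = 10*(z₊ - z₋) = 4*sqrt(39).
Therefore J = (2/i) · 2πi · 1/(4*sqrt(39)) = 2*pi/(2*sqrt(39)) = sqrt(39)*pi/39

Final answer: sqrt(39)*pi/39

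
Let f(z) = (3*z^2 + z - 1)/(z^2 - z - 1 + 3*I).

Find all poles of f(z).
The singularities of f are the zeros of the denominator. Factoring,
  z^2 - z - 1 + 3*I = (z + 1 - I)*(z - 2 + I)
so the candidates are z = -1 + I, z = 2 - I.

Check the numerator P(z) = 3*z^2 + z - 1 at each one:
  P(-1 + I) = -2 - 5*I ≠ 0, so z = -1 + I is a (simple) pole.
  P(2 - I) = 10 - 13*I ≠ 0, so z = 2 - I is a (simple) pole.

Poles of f: {-1 + I, 2 - I}

Final answer: {-1 + I, 2 - I}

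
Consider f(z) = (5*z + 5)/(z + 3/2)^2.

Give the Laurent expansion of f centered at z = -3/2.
Put w = z - (-3/2), i.e. z = w - 3/2. The denominator is w^2, so it suffices to rewrite the numerator in powers of w.

P(z) = 5*z + 5
P(w - 3/2) = -5/2 + 5*w

Dividing each term by w^2:
  f = -5/(2*w^2) + 5/w

Substituting back w = z + 3/2:
  f(z) = -5/(2*(z + 3/2)^2) + 5/(z + 3/2)

The series is finite because the numerator is a polynomial; the negative powers form the principal part, and the coefficient of 1/(z + 3/2) gives Res(f, -3/2) = 5.

Final answer: -5/(2*(z + 3/2)^2) + 5/(z + 3/2)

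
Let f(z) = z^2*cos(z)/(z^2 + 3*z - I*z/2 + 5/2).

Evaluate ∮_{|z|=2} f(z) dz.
pi*(-17/13 - 6*I/13)*cos(1 + I/2)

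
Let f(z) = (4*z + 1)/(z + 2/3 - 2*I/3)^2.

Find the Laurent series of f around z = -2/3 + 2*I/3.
(-5/3 + 8*I/3)/(z + 2/3 - 2*I/3)^2 + 4/(z + 2/3 - 2*I/3)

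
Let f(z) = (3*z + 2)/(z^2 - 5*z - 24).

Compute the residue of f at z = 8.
26/11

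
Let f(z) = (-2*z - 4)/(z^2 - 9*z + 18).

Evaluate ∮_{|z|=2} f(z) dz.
0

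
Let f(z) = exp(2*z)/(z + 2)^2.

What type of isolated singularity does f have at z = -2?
pole of order 2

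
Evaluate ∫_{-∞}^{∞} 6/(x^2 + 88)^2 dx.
Let f(z) = 6/(z^2 + 88)^2. The denominator has no real zeros and deg Q - deg P = 4 ≥ 2, so the integral of f over the upper semicircle |z| = R tends to 0 as R → ∞. Closing the contour in the upper half-plane,
  ∫_{-∞}^{∞} f(x) dx = 2πi · Σ Res(f, z_k)  over the poles with Im z_k > 0.

Zeros of the denominator: z^2 + 88 = 0 gives z = ±2*sqrt(22)*I.
Upper half-plane: z = 2*sqrt(22)*I (a pole of order 2).

Write f(z) = g(z)/(z - 2*sqrt(22)*I)^2 with g(z) = 6/(z + 2*sqrt(22)*I)^2. For a double pole, Res(f, z₀) = g'(z₀):
  g'(z) = -12/(z + 2*sqrt(22)*I)^3
  Res(f, 2*sqrt(22)*I) = g'(2*sqrt(22)*I) = -3*sqrt(22)*I/7744

∫_{-∞}^{∞} f(x) dx = 2πi · (-3*sqrt(22)*I/7744) = 3*sqrt(22)*pi/3872

Final answer: 3*sqrt(22)*pi/3872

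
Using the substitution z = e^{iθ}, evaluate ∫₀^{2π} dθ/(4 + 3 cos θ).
Let J = ∫₀^{2π} dθ/(4 + 3 cos θ).
Put z = e^{iθ}: then cos θ = (z + 1/z)/2, dθ = dz/(iz), and z runs once counterclockwise around |z| = 1:
  J = ∮_{|z|=1} 1/(4 + 3*(z + 1/z)/2) · dz/(iz) = (2/i) ∮_{|z|=1} dz/(3*z^2 + 8*z + 3).
The roots of 3*z^2 + 8*z + 3 are z = (-4 ± sqrt(4^2 - 3^2))/3, with sqrt(7) = sqrt(7); their product is 1, so only z₊ = -4/3 + sqrt(7)/3 lies inside the unit circle (z₋ = -4/3 - sqrt(7)/3 lies outside).
z₊ is a simple zero of q(z) = 3*z^2 + 8*z + 3, so Res(1/q, z₊) = 1/q'(z₊) with q'(z) = 6*z + 8; and q'(z₊) = 3*(z₊ - z₋) = 2*sqrt(7).
Therefore J = (2/i) · 2πi · 1/(2*sqrt(7)) = 2*pi/(sqrt(7)) = 2*sqrt(7)*pi/7

Final answer: 2*sqrt(7)*pi/7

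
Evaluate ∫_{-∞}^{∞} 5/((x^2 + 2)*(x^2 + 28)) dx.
Let f(z) = 5/((z^2 + 2)*(z^2 + 28)). The denominator has no real zeros and deg Q - deg P = 4 ≥ 2, so the integral of f over the upper semicircle |z| = R tends to 0 as R → ∞. Closing the contour in the upper half-plane,
  ∫_{-∞}^{∞} f(x) dx = 2πi · Σ Res(f, z_k)  over the poles with Im z_k > 0.

Zeros of the denominator: z^2 + 28 = 0 gives z = ±2*sqrt(7)*I; z^2 + 2 = 0 gives z = ±sqrt(2)*I.
Upper half-plane: z = sqrt(2)*I, z = 2*sqrt(7)*I (simple).

Each pole is a simple zero of Q(z) = z^4 + 30*z^2 + 56, so Res(f, z₀) = P(z₀)/Q'(z₀) with P(z) = 5, Q'(z) = 4*z^3 + 60*z:
  Res(f, sqrt(2)*I) = (5)/(52*sqrt(2)*I) = -5*sqrt(2)*I/104
  Res(f, 2*sqrt(7)*I) = (5)/(-104*sqrt(7)*I) = 5*sqrt(7)*I/728

Sum of residues: 5*I*(-7*sqrt(2) + sqrt(7))/728
∫_{-∞}^{∞} f(x) dx = 2πi · (5*I*(-7*sqrt(2) + sqrt(7))/728) = 5*pi*(-sqrt(7) + 7*sqrt(2))/364

Final answer: 5*pi*(-sqrt(7) + 7*sqrt(2))/364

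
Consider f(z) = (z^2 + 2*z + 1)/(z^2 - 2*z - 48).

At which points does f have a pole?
The singularities of f are the zeros of the denominator. Factoring,
  z^2 - 2*z - 48 = (z + 6)*(z - 8)
so the candidates are z = -6, z = 8.

Check the numerator P(z) = z^2 + 2*z + 1 at each one:
  P(-6) = 25 ≠ 0, so z = -6 is a (simple) pole.
  P(8) = 81 ≠ 0, so z = 8 is a (simple) pole.

Poles of f: {-6, 8}

Final answer: {-6, 8}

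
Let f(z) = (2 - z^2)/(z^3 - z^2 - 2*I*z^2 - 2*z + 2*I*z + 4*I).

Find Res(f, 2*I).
-9/10 + 3*I/10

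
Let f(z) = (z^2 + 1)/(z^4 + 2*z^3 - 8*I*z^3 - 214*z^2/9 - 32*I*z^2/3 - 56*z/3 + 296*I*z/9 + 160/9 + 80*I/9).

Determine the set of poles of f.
The singularities of f are the zeros of the denominator. Factoring,
  z^4 + 2*z^3 - 8*I*z^3 - 214*z^2/9 - 32*I*z^2/3 - 56*z/3 + 296*I*z/9 + 160/9 + 80*I/9 = (z + 2 - 2*I)*(z - 2/3 - 2*I)*(z - 1/3 - I)*(z + 1 - 3*I)
so the candidates are z = -2 + 2*I, z = 2/3 + 2*I, z = 1/3 + I, z = -1 + 3*I.

Check the numerator P(z) = z^2 + 1 at each one:
  P(-2 + 2*I) = 1 - 8*I ≠ 0, so z = -2 + 2*I is a (simple) pole.
  P(2/3 + 2*I) = -23/9 + 8*I/3 ≠ 0, so z = 2/3 + 2*I is a (simple) pole.
  P(1/3 + I) = 1/9 + 2*I/3 ≠ 0, so z = 1/3 + I is a (simple) pole.
  P(-1 + 3*I) = -7 - 6*I ≠ 0, so z = -1 + 3*I is a (simple) pole.

Poles of f: {-2 + 2*I, -1 + 3*I, 1/3 + I, 2/3 + 2*I}

Final answer: {-2 + 2*I, -1 + 3*I, 1/3 + I, 2/3 + 2*I}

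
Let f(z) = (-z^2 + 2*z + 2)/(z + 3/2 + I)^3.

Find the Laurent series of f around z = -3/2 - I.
Put w = z - (-3/2 - I), i.e. z = w - 3/2 - I. The denominator is w^3, so it suffices to rewrite the numerator in powers of w.

P(z) = -z^2 + 2*z + 2
P(w - 3/2 - I) = -9/4 - 5*I + (5 + 2*I)*w - w^2

Dividing each term by w^3:
  f = (-9/4 - 5*I)/w^3 + (5 + 2*I)/w^2 - 1/w

Substituting back w = z + 3/2 + I:
  f(z) = (-9/4 - 5*I)/(z + 3/2 + I)^3 + (5 + 2*I)/(z + 3/2 + I)^2 - 1/(z + 3/2 + I)

The series is finite because the numerator is a polynomial; the negative powers form the principal part, and the coefficient of 1/(z + 3/2 + I) gives Res(f, -3/2 - I) = -1.

Final answer: (-9/4 - 5*I)/(z + 3/2 + I)^3 + (5 + 2*I)/(z + 3/2 + I)^2 - 1/(z + 3/2 + I)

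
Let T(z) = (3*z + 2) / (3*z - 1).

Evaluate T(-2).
Substitute z = -2:
  numerator:   3*(-2) + 2 = -4
  denominator: 3*(-2) - 1 = -7
T(-2) = (-4)/(-7) = 4/7

Final answer: 4/7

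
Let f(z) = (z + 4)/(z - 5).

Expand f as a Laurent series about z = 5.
9/(z - 5) + 1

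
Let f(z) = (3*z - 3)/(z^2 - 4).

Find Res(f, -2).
Write f(z) = P(z)/Q(z) with P(z) = 3*z - 3 and Q(z) = z^2 - 4.
The denominator factors as Q(z) = (z + 2)*(z - 2), so z = -2 is a simple zero of Q and P is analytic there; z = -2 is therefore a simple pole and
  Res(f, z₀) = P(z₀)/Q'(z₀).

Q'(z) = 2*z, so Q'(-2) = -4.
P(-2) = -9.

Res(f, -2) = (-9)/(-4) = 9/4

Final answer: 9/4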